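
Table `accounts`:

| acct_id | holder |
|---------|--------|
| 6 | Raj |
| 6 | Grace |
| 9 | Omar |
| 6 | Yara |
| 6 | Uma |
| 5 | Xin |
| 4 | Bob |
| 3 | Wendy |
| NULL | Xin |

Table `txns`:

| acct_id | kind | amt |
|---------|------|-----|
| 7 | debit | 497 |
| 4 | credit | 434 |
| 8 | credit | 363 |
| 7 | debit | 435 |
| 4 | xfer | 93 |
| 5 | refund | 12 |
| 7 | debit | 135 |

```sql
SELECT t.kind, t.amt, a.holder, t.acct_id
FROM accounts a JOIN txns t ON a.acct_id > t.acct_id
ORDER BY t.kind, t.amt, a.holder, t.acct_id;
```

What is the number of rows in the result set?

INNER JOIN keeps only pairs where the ON condition holds.
Matching on a.acct_id > t.acct_id. A NULL in a compared column never satisfies the condition.
- acct_id=6: 3 matching t row(s), so 3 row(s) emitted.
- acct_id=6: 3 matching t row(s), so 3 row(s) emitted.
- acct_id=9: 7 matching t row(s), so 7 row(s) emitted.
- acct_id=6: 3 matching t row(s), so 3 row(s) emitted.
- acct_id=6: 3 matching t row(s), so 3 row(s) emitted.
- acct_id=5: 2 matching t row(s), so 2 row(s) emitted.
- acct_id=4: no matching t row, dropped.
- acct_id=3: no matching t row, dropped.
- acct_id=NULL: no matching t row, dropped.
Total: 21 rows.

21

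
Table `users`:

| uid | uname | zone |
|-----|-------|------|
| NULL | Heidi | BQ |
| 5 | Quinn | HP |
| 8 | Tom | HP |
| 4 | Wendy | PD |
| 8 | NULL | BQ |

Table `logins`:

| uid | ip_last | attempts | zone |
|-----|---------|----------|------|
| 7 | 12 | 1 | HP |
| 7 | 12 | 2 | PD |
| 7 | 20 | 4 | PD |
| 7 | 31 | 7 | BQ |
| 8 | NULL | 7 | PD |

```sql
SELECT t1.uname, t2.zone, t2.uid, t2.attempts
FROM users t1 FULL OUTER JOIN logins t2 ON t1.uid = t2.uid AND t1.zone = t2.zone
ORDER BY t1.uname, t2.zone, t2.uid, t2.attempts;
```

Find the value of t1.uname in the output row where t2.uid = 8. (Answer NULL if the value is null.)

NULL

FULL OUTER JOIN keeps every row from both sides; unmatched rows get NULL for the other side's columns.
Matching on t1.uid = t2.uid AND t1.zone = t2.zone. A NULL in a compared column never satisfies the condition.
- uid=NULL, zone=BQ: no t2 row matches, row kept with t2 columns NULL.
- uid=5, zone=HP: no t2 row matches, row kept with t2 columns NULL.
- uid=8, zone=HP: no t2 row matches, row kept with t2 columns NULL.
- uid=4, zone=PD: no t2 row matches, row kept with t2 columns NULL.
- uid=8, zone=BQ: no t2 row matches, row kept with t2 columns NULL.
- plus 5 unmatched t2 row(s), each kept with NULL t1 columns.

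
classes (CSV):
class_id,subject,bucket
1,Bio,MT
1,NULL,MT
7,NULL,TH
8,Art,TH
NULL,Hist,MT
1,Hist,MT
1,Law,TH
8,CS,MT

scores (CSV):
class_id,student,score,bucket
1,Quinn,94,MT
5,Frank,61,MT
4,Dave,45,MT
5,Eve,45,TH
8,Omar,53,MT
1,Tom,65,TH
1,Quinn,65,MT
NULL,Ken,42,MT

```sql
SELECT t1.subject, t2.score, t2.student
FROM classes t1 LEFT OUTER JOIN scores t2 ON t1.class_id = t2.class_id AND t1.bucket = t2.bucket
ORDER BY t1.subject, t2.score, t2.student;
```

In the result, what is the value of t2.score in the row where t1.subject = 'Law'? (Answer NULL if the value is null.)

LEFT JOIN keeps every row from `classes`; unmatched rows get NULL for `scores`'s columns.
Matching on t1.class_id = t2.class_id AND t1.bucket = t2.bucket. A NULL in a compared column never satisfies the condition.
- t1 row (class_id=1, bucket=MT): matches 2 t2 row(s) → 2 output row(s).
- t1 row (class_id=1, bucket=MT): matches 2 t2 row(s) → 2 output row(s).
- t1 row (class_id=7, bucket=TH): no match → kept, t2 columns NULL.
- t1 row (class_id=8, bucket=TH): no match → kept, t2 columns NULL.
- t1 row (class_id=NULL, bucket=MT): no match → kept, t2 columns NULL.
- t1 row (class_id=1, bucket=MT): matches 2 t2 row(s) → 2 output row(s).
- t1 row (class_id=1, bucket=TH): matches 1 t2 row(s) → 1 output row(s).
- t1 row (class_id=8, bucket=MT): matches 1 t2 row(s) → 1 output row(s).

65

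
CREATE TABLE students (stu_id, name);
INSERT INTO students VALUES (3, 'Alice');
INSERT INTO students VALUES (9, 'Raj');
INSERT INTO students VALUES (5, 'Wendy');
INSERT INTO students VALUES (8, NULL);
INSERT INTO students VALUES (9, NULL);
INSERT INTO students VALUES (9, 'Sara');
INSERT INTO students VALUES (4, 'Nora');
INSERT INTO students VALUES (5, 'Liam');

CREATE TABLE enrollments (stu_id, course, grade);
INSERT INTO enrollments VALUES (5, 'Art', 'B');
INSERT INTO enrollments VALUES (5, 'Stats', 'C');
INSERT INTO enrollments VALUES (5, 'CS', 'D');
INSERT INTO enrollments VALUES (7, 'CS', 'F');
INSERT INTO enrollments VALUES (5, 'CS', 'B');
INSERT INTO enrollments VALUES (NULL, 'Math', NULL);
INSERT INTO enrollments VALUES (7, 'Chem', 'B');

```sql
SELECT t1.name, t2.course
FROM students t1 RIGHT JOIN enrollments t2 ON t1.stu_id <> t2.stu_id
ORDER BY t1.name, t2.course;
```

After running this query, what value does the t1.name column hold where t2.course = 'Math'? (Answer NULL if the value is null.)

RIGHT JOIN keeps every row from `enrollments`; unmatched rows get NULL for `students`'s columns.
Matching on t1.stu_id <> t2.stu_id. A NULL in a compared column never satisfies the condition.
Matched pairs: 40; unmatched t2 rows kept: 1.

NULL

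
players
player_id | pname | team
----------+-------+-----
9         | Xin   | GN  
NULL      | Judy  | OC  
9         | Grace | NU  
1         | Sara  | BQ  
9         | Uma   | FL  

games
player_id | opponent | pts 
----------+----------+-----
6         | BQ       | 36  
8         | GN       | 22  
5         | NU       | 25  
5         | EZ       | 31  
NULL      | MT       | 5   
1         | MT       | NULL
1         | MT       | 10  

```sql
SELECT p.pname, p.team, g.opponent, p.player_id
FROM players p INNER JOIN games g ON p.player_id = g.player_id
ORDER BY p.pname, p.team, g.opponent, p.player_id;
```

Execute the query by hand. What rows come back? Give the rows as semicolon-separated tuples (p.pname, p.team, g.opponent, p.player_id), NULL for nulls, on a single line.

(Sara, BQ, MT, 1); (Sara, BQ, MT, 1)

INNER JOIN keeps only pairs where the ON condition holds.
Matching on p.player_id = g.player_id. A NULL in a compared column never satisfies the condition.
- player_id=9: no matching g row, dropped.
- player_id=NULL: no matching g row, dropped.
- player_id=9: no matching g row, dropped.
- player_id=1: 2 matching g row(s), so 2 row(s) emitted.
- player_id=9: no matching g row, dropped.
After projecting and ordering:
p.pname | p.team | g.opponent | p.player_id
Sara | BQ | MT | 1
Sara | BQ | MT | 1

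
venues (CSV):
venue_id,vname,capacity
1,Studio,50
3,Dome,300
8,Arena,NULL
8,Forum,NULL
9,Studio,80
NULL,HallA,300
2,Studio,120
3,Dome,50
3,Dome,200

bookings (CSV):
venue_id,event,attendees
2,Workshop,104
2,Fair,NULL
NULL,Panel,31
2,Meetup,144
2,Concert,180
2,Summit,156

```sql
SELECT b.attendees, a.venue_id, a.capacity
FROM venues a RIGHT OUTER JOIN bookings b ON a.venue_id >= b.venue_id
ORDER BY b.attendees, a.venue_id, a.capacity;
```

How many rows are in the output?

36

RIGHT JOIN keeps every row from `bookings`; unmatched rows get NULL for `venues`'s columns.
Matching on a.venue_id >= b.venue_id. A NULL in a compared column never satisfies the condition.
- venue_id=1: no matching b row.
- venue_id=3: 5 matching b row(s), so 5 row(s) emitted.
- venue_id=8: 5 matching b row(s), so 5 row(s) emitted.
- venue_id=8: 5 matching b row(s), so 5 row(s) emitted.
- venue_id=9: 5 matching b row(s), so 5 row(s) emitted.
- venue_id=NULL: no matching b row.
- venue_id=2: 5 matching b row(s), so 5 row(s) emitted.
- venue_id=3: 5 matching b row(s), so 5 row(s) emitted.
- venue_id=3: 5 matching b row(s), so 5 row(s) emitted.
- plus 1 unmatched b row(s), each kept with NULL a columns.
Total: 35 matched + 1 padded = 36 rows.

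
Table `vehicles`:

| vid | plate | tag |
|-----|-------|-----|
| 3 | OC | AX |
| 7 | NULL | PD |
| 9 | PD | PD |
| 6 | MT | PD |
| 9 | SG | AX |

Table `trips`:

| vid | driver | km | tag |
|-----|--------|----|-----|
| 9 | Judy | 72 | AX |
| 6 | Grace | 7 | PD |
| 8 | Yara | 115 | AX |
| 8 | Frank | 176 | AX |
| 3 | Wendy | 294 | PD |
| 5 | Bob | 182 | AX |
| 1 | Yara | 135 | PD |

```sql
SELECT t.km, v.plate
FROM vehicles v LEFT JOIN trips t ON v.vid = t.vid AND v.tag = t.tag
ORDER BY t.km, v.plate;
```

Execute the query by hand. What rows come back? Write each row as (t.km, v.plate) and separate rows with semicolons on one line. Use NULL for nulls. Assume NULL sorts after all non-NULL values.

LEFT JOIN keeps every row from `vehicles`; unmatched rows get NULL for `trips`'s columns.
Matching on v.vid = t.vid AND v.tag = t.tag.
Matched pairs: 2; unmatched v rows kept: 3.

(7, MT); (72, SG); (NULL, OC); (NULL, PD); (NULL, NULL)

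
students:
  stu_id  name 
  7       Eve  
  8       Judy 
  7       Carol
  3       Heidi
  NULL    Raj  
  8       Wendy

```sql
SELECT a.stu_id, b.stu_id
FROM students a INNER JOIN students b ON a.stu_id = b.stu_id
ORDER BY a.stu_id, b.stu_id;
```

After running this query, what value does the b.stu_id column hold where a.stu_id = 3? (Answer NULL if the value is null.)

3

INNER JOIN keeps only pairs where the ON condition holds.
Matching on a.stu_id = b.stu_id. A NULL in a compared column never satisfies the condition.
- a[0] stu_id=7 → 2 match(es) in b → 2 row(s).
- a[1] stu_id=8 → 2 match(es) in b → 2 row(s).
- a[2] stu_id=7 → 2 match(es) in b → 2 row(s).
- a[3] stu_id=3 → 1 match(es) in b → 1 row(s).
- a[4] stu_id=NULL → no match; dropped.
- a[5] stu_id=8 → 2 match(es) in b → 2 row(s).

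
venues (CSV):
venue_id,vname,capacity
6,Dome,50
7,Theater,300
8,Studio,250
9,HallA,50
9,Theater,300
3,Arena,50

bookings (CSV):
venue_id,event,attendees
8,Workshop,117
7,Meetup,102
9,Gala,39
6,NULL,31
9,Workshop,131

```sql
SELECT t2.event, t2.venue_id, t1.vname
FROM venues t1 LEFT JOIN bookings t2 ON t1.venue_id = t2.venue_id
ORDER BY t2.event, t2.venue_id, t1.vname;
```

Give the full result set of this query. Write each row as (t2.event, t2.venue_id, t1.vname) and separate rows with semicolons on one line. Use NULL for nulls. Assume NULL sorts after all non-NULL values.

LEFT JOIN keeps every row from `venues`; unmatched rows get NULL for `bookings`'s columns.
Matching on t1.venue_id = t2.venue_id.
- venue_id=6: 1 matching t2 row(s), so 1 row(s) emitted.
- venue_id=7: 1 matching t2 row(s), so 1 row(s) emitted.
- venue_id=8: 1 matching t2 row(s), so 1 row(s) emitted.
- venue_id=9: 2 matching t2 row(s), so 2 row(s) emitted.
- venue_id=9: 2 matching t2 row(s), so 2 row(s) emitted.
- venue_id=3: no t2 row matches, row kept with t2 columns NULL.
After projecting and ordering:
t2.event | t2.venue_id | t1.vname
Gala | 9 | HallA
Gala | 9 | Theater
Meetup | 7 | Theater
Workshop | 8 | Studio
Workshop | 9 | HallA
Workshop | 9 | Theater
NULL | 6 | Dome
NULL | NULL | Arena

(Gala, 9, HallA); (Gala, 9, Theater); (Meetup, 7, Theater); (Workshop, 8, Studio); (Workshop, 9, HallA); (Workshop, 9, Theater); (NULL, 6, Dome); (NULL, NULL, Arena)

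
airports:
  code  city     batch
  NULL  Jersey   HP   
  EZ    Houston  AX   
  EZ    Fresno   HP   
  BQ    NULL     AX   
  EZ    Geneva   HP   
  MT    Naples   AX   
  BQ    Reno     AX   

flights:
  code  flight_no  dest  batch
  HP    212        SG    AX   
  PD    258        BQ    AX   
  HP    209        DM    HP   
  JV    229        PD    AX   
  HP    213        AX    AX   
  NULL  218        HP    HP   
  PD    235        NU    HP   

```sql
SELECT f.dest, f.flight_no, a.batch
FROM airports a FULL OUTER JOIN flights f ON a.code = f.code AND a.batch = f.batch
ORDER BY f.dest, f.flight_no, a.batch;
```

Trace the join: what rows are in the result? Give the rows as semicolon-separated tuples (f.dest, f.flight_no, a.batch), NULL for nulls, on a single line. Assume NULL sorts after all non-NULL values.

FULL OUTER JOIN keeps every row from both sides; unmatched rows get NULL for the other side's columns.
Matching on a.code = f.code AND a.batch = f.batch. A NULL in a compared column never satisfies the condition.
- a (code=NULL, batch=HP) has no partner → padded with NULL.
- a (code=EZ, batch=AX) has no partner → padded with NULL.
- a (code=EZ, batch=HP) has no partner → padded with NULL.
- a (code=BQ, batch=AX) has no partner → padded with NULL.
- a (code=EZ, batch=HP) has no partner → padded with NULL.
- a (code=MT, batch=AX) has no partner → padded with NULL.
- a (code=BQ, batch=AX) has no partner → padded with NULL.
- plus 7 unmatched f row(s), each kept with NULL a columns.

(AX, 213, NULL); (BQ, 258, NULL); (DM, 209, NULL); (HP, 218, NULL); (NU, 235, NULL); (PD, 229, NULL); (SG, 212, NULL); (NULL, NULL, AX); (NULL, NULL, AX); (NULL, NULL, AX); (NULL, NULL, AX); (NULL, NULL, HP); (NULL, NULL, HP); (NULL, NULL, HP)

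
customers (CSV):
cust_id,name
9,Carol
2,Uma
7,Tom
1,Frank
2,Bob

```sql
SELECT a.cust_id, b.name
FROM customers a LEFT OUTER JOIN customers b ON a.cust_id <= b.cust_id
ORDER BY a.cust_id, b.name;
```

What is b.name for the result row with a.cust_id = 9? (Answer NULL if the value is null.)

Carol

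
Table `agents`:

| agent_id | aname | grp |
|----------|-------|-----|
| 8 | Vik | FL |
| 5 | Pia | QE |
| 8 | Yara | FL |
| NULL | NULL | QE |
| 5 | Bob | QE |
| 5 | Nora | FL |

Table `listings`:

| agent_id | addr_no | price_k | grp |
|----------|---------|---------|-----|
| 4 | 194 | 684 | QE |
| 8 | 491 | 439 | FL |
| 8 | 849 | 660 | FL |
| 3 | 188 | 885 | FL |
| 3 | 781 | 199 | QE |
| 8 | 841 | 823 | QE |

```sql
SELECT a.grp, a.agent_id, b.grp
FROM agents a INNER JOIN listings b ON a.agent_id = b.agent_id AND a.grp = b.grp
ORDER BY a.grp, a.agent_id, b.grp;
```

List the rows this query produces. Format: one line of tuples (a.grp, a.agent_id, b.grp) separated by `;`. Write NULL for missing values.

(FL, 8, FL); (FL, 8, FL); (FL, 8, FL); (FL, 8, FL)

INNER JOIN keeps only pairs where the ON condition holds.
Matching on a.agent_id = b.agent_id AND a.grp = b.grp. A NULL in a compared column never satisfies the condition.
- a[0] agent_id=8, grp=FL → 2 match(es) in b → 2 row(s).
- a[1] agent_id=5, grp=QE → no match; dropped.
- a[2] agent_id=8, grp=FL → 2 match(es) in b → 2 row(s).
- a[3] agent_id=NULL, grp=QE → no match; dropped.
- a[4] agent_id=5, grp=QE → no match; dropped.
- a[5] agent_id=5, grp=FL → no match; dropped.
After projecting and ordering:
a.grp | a.agent_id | b.grp
FL | 8 | FL
FL | 8 | FL
FL | 8 | FL
FL | 8 | FL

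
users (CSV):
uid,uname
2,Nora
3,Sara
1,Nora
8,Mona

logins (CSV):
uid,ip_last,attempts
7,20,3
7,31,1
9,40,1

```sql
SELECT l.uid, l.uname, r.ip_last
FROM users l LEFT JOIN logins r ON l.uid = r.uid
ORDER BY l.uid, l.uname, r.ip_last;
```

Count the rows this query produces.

4

LEFT JOIN keeps every row from `users`; unmatched rows get NULL for `logins`'s columns.
Matching on l.uid = r.uid.
- l[0] uid=2 → no match; kept with NULLs on the r side.
- l[1] uid=3 → no match; kept with NULLs on the r side.
- l[2] uid=1 → no match; kept with NULLs on the r side.
- l[3] uid=8 → no match; kept with NULLs on the r side.
Total: 0 matched + 4 padded = 4 rows.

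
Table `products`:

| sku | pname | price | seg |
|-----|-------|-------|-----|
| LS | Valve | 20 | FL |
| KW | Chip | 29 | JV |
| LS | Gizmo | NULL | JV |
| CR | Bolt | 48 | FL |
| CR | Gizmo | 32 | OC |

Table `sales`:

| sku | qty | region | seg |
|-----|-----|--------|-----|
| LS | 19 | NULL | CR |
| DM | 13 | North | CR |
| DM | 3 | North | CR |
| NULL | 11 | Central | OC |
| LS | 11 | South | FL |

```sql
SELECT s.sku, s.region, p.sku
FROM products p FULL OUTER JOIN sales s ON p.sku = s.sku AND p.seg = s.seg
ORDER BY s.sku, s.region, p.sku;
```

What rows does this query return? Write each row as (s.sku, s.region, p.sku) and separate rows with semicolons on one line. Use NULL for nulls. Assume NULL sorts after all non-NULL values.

FULL OUTER JOIN keeps every row from both sides; unmatched rows get NULL for the other side's columns.
Matching on p.sku = s.sku AND p.seg = s.seg. A NULL in a compared column never satisfies the condition.
- p row (sku=LS, seg=FL): matches 1 s row(s) → 1 output row(s).
- p row (sku=KW, seg=JV): no match → kept, s columns NULL.
- p row (sku=LS, seg=JV): no match → kept, s columns NULL.
- p row (sku=CR, seg=FL): no match → kept, s columns NULL.
- p row (sku=CR, seg=OC): no match → kept, s columns NULL.
- 4 row(s) from s found no p partner → padded with NULL.
After projecting and ordering:
s.sku | s.region | p.sku
DM | North | NULL
DM | North | NULL
LS | South | LS
LS | NULL | NULL
NULL | Central | NULL
NULL | NULL | CR
NULL | NULL | CR
NULL | NULL | KW
NULL | NULL | LS

(DM, North, NULL); (DM, North, NULL); (LS, South, LS); (LS, NULL, NULL); (NULL, Central, NULL); (NULL, NULL, CR); (NULL, NULL, CR); (NULL, NULL, KW); (NULL, NULL, LS)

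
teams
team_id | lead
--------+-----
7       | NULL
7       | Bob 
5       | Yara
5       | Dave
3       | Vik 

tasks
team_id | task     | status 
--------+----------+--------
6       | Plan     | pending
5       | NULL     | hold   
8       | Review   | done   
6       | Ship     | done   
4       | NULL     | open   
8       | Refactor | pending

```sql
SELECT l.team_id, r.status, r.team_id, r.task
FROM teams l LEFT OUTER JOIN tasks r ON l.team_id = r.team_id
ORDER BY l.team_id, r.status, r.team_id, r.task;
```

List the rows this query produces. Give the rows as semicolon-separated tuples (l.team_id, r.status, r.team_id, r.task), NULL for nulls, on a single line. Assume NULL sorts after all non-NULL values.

(3, NULL, NULL, NULL); (5, hold, 5, NULL); (5, hold, 5, NULL); (7, NULL, NULL, NULL); (7, NULL, NULL, NULL)

LEFT JOIN keeps every row from `teams`; unmatched rows get NULL for `tasks`'s columns.
Matching on l.team_id = r.team_id.
- l[0] team_id=7 → no match; kept with NULLs on the r side.
- l[1] team_id=7 → no match; kept with NULLs on the r side.
- l[2] team_id=5 → 1 match(es) in r → 1 row(s).
- l[3] team_id=5 → 1 match(es) in r → 1 row(s).
- l[4] team_id=3 → no match; kept with NULLs on the r side.
After projecting and ordering:
l.team_id | r.status | r.team_id | r.task
3 | NULL | NULL | NULL
5 | hold | 5 | NULL
5 | hold | 5 | NULL
7 | NULL | NULL | NULL
7 | NULL | NULL | NULL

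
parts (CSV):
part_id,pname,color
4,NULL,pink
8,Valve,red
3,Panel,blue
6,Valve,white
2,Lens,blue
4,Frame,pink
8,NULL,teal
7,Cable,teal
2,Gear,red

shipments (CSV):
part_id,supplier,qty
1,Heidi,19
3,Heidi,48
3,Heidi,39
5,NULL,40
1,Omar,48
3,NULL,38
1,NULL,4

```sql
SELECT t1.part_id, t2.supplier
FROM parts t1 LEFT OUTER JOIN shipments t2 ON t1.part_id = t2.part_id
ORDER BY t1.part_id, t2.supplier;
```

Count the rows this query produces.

LEFT JOIN keeps every row from `parts`; unmatched rows get NULL for `shipments`'s columns.
Matching on t1.part_id = t2.part_id.
- t1 (part_id=4) has no partner → padded with NULL.
- t1 (part_id=8) has no partner → padded with NULL.
- t1 (part_id=3) pairs with 3 row(s) of t2.
- t1 (part_id=6) has no partner → padded with NULL.
- t1 (part_id=2) has no partner → padded with NULL.
- t1 (part_id=4) has no partner → padded with NULL.
- t1 (part_id=8) has no partner → padded with NULL.
- t1 (part_id=7) has no partner → padded with NULL.
- t1 (part_id=2) has no partner → padded with NULL.
Total: 3 matched + 8 padded = 11 rows.

11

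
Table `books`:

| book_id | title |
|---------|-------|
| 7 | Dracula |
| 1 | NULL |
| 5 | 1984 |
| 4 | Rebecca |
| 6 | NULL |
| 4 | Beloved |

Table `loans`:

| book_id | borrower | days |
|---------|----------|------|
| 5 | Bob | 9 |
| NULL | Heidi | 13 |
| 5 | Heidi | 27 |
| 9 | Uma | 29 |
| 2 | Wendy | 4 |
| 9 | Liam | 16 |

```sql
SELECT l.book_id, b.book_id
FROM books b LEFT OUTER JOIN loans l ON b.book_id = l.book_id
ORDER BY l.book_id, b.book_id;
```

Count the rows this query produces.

7

LEFT JOIN keeps every row from `books`; unmatched rows get NULL for `loans`'s columns.
Matching on b.book_id = l.book_id. A NULL in a compared column never satisfies the condition.
Matched pairs: 2; unmatched b rows kept: 5.
Total: 2 matched + 5 padded = 7 rows.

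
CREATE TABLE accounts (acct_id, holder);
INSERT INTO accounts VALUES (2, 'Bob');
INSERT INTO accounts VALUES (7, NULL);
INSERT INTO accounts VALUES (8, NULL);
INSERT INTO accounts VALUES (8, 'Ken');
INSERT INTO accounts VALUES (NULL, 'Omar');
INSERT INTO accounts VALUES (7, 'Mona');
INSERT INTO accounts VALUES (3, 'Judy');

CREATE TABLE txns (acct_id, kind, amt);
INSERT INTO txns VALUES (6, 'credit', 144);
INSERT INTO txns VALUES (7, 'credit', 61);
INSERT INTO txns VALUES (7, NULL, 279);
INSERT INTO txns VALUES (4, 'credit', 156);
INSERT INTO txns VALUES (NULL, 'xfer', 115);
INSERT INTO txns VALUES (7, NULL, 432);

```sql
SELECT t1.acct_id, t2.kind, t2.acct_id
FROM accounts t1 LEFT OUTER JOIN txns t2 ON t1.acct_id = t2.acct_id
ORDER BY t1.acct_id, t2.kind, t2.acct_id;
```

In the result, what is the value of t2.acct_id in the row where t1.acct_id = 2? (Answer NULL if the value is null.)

LEFT JOIN keeps every row from `accounts`; unmatched rows get NULL for `txns`'s columns.
Matching on t1.acct_id = t2.acct_id. A NULL in a compared column never satisfies the condition.
Matched pairs: 6; unmatched t1 rows kept: 5.

NULL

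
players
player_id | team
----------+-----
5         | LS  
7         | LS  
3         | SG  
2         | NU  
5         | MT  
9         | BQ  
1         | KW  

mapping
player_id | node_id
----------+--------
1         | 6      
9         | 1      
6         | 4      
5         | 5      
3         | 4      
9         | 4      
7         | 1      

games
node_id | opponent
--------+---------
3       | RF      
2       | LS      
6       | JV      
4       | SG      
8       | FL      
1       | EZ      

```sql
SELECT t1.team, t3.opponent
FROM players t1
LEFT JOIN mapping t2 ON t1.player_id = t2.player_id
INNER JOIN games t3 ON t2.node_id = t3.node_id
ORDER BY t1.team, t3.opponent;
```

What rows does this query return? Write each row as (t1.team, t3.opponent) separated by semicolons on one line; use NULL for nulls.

Evaluate left to right. First `players t1 LEFT JOIN mapping t2` on player_id: 8 row(s).
Then INNER JOIN `games t3` on node_id: keep only rows whose t2.node_id appears in t3.

(BQ, EZ); (BQ, SG); (KW, JV); (LS, EZ); (SG, SG)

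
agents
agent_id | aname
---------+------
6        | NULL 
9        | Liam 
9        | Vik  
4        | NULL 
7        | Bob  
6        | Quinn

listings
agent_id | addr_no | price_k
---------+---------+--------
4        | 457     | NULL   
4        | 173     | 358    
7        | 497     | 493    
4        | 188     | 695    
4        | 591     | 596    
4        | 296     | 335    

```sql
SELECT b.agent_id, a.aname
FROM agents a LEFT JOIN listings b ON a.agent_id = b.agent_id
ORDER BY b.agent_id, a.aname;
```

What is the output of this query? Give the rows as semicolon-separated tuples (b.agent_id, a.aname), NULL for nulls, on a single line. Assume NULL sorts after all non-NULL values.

LEFT JOIN keeps every row from `agents`; unmatched rows get NULL for `listings`'s columns.
Matching on a.agent_id = b.agent_id.
- a (agent_id=6) has no partner → padded with NULL.
- a (agent_id=9) has no partner → padded with NULL.
- a (agent_id=9) has no partner → padded with NULL.
- a (agent_id=4) pairs with 5 row(s) of b.
- a (agent_id=7) pairs with 1 row(s) of b.
- a (agent_id=6) has no partner → padded with NULL.
After projecting and ordering:
b.agent_id | a.aname
4 | NULL
4 | NULL
4 | NULL
4 | NULL
4 | NULL
7 | Bob
NULL | Liam
NULL | Quinn
NULL | Vik
NULL | NULL

(4, NULL); (4, NULL); (4, NULL); (4, NULL); (4, NULL); (7, Bob); (NULL, Liam); (NULL, Quinn); (NULL, Vik); (NULL, NULL)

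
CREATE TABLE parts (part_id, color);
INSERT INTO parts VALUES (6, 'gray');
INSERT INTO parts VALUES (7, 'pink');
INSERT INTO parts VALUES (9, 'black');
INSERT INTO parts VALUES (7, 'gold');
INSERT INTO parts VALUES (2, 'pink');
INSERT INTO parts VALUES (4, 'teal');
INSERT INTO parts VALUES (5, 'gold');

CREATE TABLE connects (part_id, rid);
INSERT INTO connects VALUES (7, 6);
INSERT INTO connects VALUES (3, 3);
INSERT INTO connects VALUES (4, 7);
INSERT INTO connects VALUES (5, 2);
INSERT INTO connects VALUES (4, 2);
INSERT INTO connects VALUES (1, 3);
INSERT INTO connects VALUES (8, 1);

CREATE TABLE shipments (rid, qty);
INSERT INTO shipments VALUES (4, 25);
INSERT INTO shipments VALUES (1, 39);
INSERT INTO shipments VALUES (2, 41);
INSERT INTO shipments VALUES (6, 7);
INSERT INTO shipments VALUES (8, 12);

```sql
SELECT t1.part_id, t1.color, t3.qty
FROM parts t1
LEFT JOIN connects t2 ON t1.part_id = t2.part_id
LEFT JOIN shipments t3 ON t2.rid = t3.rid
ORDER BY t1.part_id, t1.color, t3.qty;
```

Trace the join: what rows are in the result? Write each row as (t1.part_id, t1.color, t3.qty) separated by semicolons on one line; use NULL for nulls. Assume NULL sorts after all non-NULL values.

Step 1 — t1 LEFT JOIN t2 on part_id → 8 row(s).
Then LEFT JOIN `shipments t3` on rid: each of those 8 rows is kept; rows whose t2.rid has no match in t3 get NULL for t3's columns.

(2, pink, NULL); (4, teal, 41); (4, teal, NULL); (5, gold, 41); (6, gray, NULL); (7, gold, 7); (7, pink, 7); (9, black, NULL)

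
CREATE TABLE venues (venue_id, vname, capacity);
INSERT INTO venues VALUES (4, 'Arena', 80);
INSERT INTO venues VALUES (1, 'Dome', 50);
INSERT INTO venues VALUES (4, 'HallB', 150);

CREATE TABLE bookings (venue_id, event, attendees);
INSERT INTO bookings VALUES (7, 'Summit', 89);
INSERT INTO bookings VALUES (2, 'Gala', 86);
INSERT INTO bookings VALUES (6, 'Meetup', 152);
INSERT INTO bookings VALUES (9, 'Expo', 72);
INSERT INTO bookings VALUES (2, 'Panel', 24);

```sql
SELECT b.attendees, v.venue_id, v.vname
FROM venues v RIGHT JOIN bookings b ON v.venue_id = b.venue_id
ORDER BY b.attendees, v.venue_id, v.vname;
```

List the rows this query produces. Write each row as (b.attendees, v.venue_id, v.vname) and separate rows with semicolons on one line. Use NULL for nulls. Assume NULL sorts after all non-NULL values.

(24, NULL, NULL); (72, NULL, NULL); (86, NULL, NULL); (89, NULL, NULL); (152, NULL, NULL)

RIGHT JOIN keeps every row from `bookings`; unmatched rows get NULL for `venues`'s columns.
Matching on v.venue_id = b.venue_id.
- v[0] venue_id=4 → no match.
- v[1] venue_id=1 → no match.
- v[2] venue_id=4 → no match.
- 5 b row(s) had no v match → kept, v columns NULL.
After projecting and ordering:
b.attendees | v.venue_id | v.vname
24 | NULL | NULL
72 | NULL | NULL
86 | NULL | NULL
89 | NULL | NULL
152 | NULL | NULL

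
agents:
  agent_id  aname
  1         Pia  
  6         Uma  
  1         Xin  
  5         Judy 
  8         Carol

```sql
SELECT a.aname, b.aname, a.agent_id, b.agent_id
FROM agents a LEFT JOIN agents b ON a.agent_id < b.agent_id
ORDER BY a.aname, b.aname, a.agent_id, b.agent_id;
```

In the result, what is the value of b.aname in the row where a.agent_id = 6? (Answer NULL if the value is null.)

Carol

LEFT JOIN keeps every row from `agents a`; unmatched rows get NULL for `agents b`'s columns.
Matching on a.agent_id < b.agent_id.
Matched pairs: 9; unmatched a rows kept: 1.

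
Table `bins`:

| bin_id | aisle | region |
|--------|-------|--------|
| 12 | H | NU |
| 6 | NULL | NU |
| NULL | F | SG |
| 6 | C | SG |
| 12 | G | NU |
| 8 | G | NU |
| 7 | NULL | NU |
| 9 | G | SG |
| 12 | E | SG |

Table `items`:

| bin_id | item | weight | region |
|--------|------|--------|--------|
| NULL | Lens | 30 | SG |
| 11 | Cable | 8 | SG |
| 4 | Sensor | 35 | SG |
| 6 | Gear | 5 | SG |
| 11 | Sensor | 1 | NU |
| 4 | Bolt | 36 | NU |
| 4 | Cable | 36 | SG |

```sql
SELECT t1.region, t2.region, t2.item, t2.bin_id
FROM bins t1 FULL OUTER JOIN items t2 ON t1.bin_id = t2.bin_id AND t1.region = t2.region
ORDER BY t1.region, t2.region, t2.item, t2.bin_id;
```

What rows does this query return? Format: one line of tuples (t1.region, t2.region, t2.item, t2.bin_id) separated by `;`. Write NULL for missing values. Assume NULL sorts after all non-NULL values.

(NU, NULL, NULL, NULL); (NU, NULL, NULL, NULL); (NU, NULL, NULL, NULL); (NU, NULL, NULL, NULL); (NU, NULL, NULL, NULL); (SG, SG, Gear, 6); (SG, NULL, NULL, NULL); (SG, NULL, NULL, NULL); (SG, NULL, NULL, NULL); (NULL, NU, Bolt, 4); (NULL, NU, Sensor, 11); (NULL, SG, Cable, 4); (NULL, SG, Cable, 11); (NULL, SG, Lens, NULL); (NULL, SG, Sensor, 4)

FULL OUTER JOIN keeps every row from both sides; unmatched rows get NULL for the other side's columns.
Matching on t1.bin_id = t2.bin_id AND t1.region = t2.region. A NULL in a compared column never satisfies the condition.
- bin_id=12, region=NU: no t2 row matches, row kept with t2 columns NULL.
- bin_id=6, region=NU: no t2 row matches, row kept with t2 columns NULL.
- bin_id=NULL, region=SG: no t2 row matches, row kept with t2 columns NULL.
- bin_id=6, region=SG: 1 matching t2 row(s), so 1 row(s) emitted.
- bin_id=12, region=NU: no t2 row matches, row kept with t2 columns NULL.
- bin_id=8, region=NU: no t2 row matches, row kept with t2 columns NULL.
- bin_id=7, region=NU: no t2 row matches, row kept with t2 columns NULL.
- bin_id=9, region=SG: no t2 row matches, row kept with t2 columns NULL.
- bin_id=12, region=SG: no t2 row matches, row kept with t2 columns NULL.
- plus 6 unmatched t2 row(s), each kept with NULL t1 columns.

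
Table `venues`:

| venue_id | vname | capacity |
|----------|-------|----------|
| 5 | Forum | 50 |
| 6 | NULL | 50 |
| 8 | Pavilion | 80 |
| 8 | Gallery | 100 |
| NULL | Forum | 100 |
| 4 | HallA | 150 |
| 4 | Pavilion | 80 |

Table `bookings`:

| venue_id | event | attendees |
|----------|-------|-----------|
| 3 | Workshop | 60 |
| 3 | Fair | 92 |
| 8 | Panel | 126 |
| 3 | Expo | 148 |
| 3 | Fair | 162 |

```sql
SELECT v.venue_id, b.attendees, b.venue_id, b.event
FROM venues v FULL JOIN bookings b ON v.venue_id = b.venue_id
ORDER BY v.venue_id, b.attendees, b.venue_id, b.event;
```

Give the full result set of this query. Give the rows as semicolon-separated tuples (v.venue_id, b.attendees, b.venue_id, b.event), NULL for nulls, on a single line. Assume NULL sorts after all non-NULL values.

(4, NULL, NULL, NULL); (4, NULL, NULL, NULL); (5, NULL, NULL, NULL); (6, NULL, NULL, NULL); (8, 126, 8, Panel); (8, 126, 8, Panel); (NULL, 60, 3, Workshop); (NULL, 92, 3, Fair); (NULL, 148, 3, Expo); (NULL, 162, 3, Fair); (NULL, NULL, NULL, NULL)

FULL OUTER JOIN keeps every row from both sides; unmatched rows get NULL for the other side's columns.
Matching on v.venue_id = b.venue_id. A NULL in a compared column never satisfies the condition.
- v (venue_id=5) has no partner → padded with NULL.
- v (venue_id=6) has no partner → padded with NULL.
- v (venue_id=8) pairs with 1 row(s) of b.
- v (venue_id=8) pairs with 1 row(s) of b.
- v (venue_id=NULL) has no partner → padded with NULL.
- v (venue_id=4) has no partner → padded with NULL.
- v (venue_id=4) has no partner → padded with NULL.
- 4 b row(s) had no v match → kept, v columns NULL.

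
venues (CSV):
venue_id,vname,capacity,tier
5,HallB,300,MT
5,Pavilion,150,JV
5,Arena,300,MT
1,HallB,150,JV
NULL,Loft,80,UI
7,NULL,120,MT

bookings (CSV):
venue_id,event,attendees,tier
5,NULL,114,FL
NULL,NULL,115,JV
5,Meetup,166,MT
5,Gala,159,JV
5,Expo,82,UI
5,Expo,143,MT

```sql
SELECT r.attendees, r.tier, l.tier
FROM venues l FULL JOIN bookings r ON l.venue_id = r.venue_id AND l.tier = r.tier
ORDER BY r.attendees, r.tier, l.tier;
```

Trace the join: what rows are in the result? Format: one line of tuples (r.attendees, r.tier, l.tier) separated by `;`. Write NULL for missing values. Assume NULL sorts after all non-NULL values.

(82, UI, NULL); (114, FL, NULL); (115, JV, NULL); (143, MT, MT); (143, MT, MT); (159, JV, JV); (166, MT, MT); (166, MT, MT); (NULL, NULL, JV); (NULL, NULL, MT); (NULL, NULL, UI)

FULL OUTER JOIN keeps every row from both sides; unmatched rows get NULL for the other side's columns.
Matching on l.venue_id = r.venue_id AND l.tier = r.tier. A NULL in a compared column never satisfies the condition.
Matched pairs: 5; unmatched l rows kept: 3; unmatched r rows kept: 3.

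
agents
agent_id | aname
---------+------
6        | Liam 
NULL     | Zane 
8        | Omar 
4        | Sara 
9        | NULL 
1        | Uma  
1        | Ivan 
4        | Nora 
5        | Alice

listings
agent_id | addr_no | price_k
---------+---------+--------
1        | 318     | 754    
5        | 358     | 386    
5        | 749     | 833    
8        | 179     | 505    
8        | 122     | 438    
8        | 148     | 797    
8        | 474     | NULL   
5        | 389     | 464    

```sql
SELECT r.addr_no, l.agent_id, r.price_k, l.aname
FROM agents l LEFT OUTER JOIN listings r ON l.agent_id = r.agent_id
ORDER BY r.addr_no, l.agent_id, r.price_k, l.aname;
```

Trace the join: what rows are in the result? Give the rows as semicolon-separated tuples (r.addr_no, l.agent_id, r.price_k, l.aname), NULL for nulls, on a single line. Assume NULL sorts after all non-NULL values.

(122, 8, 438, Omar); (148, 8, 797, Omar); (179, 8, 505, Omar); (318, 1, 754, Ivan); (318, 1, 754, Uma); (358, 5, 386, Alice); (389, 5, 464, Alice); (474, 8, NULL, Omar); (749, 5, 833, Alice); (NULL, 4, NULL, Nora); (NULL, 4, NULL, Sara); (NULL, 6, NULL, Liam); (NULL, 9, NULL, NULL); (NULL, NULL, NULL, Zane)

LEFT JOIN keeps every row from `agents`; unmatched rows get NULL for `listings`'s columns.
Matching on l.agent_id = r.agent_id. A NULL in a compared column never satisfies the condition.
- l row (agent_id=6): no match → kept, r columns NULL.
- l row (agent_id=NULL): no match → kept, r columns NULL.
- l row (agent_id=8): matches 4 r row(s) → 4 output row(s).
- l row (agent_id=4): no match → kept, r columns NULL.
- l row (agent_id=9): no match → kept, r columns NULL.
- l row (agent_id=1): matches 1 r row(s) → 1 output row(s).
- l row (agent_id=1): matches 1 r row(s) → 1 output row(s).
- l row (agent_id=4): no match → kept, r columns NULL.
- l row (agent_id=5): matches 3 r row(s) → 3 output row(s).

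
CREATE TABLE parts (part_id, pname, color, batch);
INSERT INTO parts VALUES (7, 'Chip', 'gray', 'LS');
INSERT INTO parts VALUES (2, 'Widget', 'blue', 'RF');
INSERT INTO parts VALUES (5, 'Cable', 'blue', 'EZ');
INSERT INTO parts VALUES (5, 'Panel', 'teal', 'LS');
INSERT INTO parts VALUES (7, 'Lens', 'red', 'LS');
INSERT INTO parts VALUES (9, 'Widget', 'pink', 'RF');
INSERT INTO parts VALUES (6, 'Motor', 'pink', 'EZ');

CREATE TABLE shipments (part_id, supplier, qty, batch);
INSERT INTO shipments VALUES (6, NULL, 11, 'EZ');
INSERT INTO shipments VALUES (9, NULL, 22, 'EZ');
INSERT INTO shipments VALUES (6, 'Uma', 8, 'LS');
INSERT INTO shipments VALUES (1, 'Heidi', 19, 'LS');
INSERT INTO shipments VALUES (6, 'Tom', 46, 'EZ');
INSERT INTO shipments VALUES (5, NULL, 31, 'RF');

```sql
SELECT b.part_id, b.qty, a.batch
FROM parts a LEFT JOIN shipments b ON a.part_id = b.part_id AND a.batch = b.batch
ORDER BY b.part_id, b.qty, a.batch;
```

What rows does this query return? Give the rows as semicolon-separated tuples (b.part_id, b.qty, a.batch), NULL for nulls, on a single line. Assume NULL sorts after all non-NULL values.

LEFT JOIN keeps every row from `parts`; unmatched rows get NULL for `shipments`'s columns.
Matching on a.part_id = b.part_id AND a.batch = b.batch.
- a[0] part_id=7, batch=LS → no match; kept with NULLs on the b side.
- a[1] part_id=2, batch=RF → no match; kept with NULLs on the b side.
- a[2] part_id=5, batch=EZ → no match; kept with NULLs on the b side.
- a[3] part_id=5, batch=LS → no match; kept with NULLs on the b side.
- a[4] part_id=7, batch=LS → no match; kept with NULLs on the b side.
- a[5] part_id=9, batch=RF → no match; kept with NULLs on the b side.
- a[6] part_id=6, batch=EZ → 2 match(es) in b → 2 row(s).
After projecting and ordering:
b.part_id | b.qty | a.batch
6 | 11 | EZ
6 | 46 | EZ
NULL | NULL | EZ
NULL | NULL | LS
NULL | NULL | LS
NULL | NULL | LS
NULL | NULL | RF
NULL | NULL | RF

(6, 11, EZ); (6, 46, EZ); (NULL, NULL, EZ); (NULL, NULL, LS); (NULL, NULL, LS); (NULL, NULL, LS); (NULL, NULL, RF); (NULL, NULL, RF)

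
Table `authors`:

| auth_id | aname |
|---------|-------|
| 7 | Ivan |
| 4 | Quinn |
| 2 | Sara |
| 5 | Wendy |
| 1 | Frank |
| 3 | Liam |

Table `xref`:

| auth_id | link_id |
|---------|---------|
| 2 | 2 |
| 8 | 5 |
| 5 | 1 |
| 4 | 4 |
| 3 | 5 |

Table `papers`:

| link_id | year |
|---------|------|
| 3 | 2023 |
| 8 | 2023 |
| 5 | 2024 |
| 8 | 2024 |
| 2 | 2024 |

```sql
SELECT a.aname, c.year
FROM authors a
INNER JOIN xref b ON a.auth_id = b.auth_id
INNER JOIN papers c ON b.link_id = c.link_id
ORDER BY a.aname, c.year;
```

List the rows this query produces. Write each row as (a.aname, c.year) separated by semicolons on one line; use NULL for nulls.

Joins associate left-to-right: authors INNER JOIN xref on auth_id gives 4 intermediate row(s).
Then INNER JOIN `papers c` on link_id: keep only rows whose b.link_id appears in c.

(Liam, 2024); (Sara, 2024)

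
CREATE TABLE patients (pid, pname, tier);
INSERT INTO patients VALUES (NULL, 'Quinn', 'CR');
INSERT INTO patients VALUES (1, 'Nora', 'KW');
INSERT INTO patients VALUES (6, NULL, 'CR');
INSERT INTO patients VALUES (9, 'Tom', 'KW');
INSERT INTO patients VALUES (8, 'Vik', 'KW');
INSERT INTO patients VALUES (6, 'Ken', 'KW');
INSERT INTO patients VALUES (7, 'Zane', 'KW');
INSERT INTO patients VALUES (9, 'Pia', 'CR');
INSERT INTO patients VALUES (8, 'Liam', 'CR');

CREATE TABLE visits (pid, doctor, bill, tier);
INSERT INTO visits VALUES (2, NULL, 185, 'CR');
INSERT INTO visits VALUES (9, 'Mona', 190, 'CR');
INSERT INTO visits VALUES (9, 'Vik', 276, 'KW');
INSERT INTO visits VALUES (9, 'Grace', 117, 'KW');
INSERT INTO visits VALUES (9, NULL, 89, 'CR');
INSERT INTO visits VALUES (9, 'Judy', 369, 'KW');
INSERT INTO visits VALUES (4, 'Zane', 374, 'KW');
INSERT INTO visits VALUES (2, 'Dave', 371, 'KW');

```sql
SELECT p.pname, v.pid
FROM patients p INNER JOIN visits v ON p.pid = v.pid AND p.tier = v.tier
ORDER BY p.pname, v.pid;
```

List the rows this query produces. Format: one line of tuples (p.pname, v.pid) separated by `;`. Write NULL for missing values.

INNER JOIN keeps only pairs where the ON condition holds.
Matching on p.pid = v.pid AND p.tier = v.tier. A NULL in a compared column never satisfies the condition.
- p (pid=NULL, tier=CR) has no partner → excluded.
- p (pid=1, tier=KW) has no partner → excluded.
- p (pid=6, tier=CR) has no partner → excluded.
- p (pid=9, tier=KW) pairs with 3 row(s) of v.
- p (pid=8, tier=KW) has no partner → excluded.
- p (pid=6, tier=KW) has no partner → excluded.
- p (pid=7, tier=KW) has no partner → excluded.
- p (pid=9, tier=CR) pairs with 2 row(s) of v.
- p (pid=8, tier=CR) has no partner → excluded.
After projecting and ordering:
p.pname | v.pid
Pia | 9
Pia | 9
Tom | 9
Tom | 9
Tom | 9

(Pia, 9); (Pia, 9); (Tom, 9); (Tom, 9); (Tom, 9)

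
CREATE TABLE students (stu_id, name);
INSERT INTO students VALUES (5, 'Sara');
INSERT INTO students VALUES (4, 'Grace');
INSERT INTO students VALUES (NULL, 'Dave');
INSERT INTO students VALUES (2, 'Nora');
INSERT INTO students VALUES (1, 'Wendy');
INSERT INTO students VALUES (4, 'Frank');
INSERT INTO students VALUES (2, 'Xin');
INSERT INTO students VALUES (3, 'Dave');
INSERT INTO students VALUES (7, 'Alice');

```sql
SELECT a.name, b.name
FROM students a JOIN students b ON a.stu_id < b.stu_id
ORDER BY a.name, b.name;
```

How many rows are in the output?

INNER JOIN keeps only pairs where the ON condition holds.
Matching on a.stu_id < b.stu_id. A NULL in a compared column never satisfies the condition.
- a (stu_id=5) pairs with 1 row(s) of b.
- a (stu_id=4) pairs with 2 row(s) of b.
- a (stu_id=NULL) has no partner → excluded.
- a (stu_id=2) pairs with 5 row(s) of b.
- a (stu_id=1) pairs with 7 row(s) of b.
- a (stu_id=4) pairs with 2 row(s) of b.
- a (stu_id=2) pairs with 5 row(s) of b.
- a (stu_id=3) pairs with 4 row(s) of b.
- a (stu_id=7) has no partner → excluded.
Total: 26 rows.

26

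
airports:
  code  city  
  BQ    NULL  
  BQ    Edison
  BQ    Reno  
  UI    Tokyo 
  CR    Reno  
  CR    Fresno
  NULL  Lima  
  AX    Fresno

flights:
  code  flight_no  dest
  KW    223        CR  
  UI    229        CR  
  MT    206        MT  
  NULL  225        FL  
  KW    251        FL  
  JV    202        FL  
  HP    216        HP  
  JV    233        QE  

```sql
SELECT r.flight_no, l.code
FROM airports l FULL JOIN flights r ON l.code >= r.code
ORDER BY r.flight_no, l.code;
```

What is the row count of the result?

15

FULL OUTER JOIN keeps every row from both sides; unmatched rows get NULL for the other side's columns.
Matching on l.code >= r.code. A NULL in a compared column never satisfies the condition.
Matched pairs: 7; unmatched l rows kept: 7; unmatched r rows kept: 1.
Total: 7 matched + 8 padded = 15 rows.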